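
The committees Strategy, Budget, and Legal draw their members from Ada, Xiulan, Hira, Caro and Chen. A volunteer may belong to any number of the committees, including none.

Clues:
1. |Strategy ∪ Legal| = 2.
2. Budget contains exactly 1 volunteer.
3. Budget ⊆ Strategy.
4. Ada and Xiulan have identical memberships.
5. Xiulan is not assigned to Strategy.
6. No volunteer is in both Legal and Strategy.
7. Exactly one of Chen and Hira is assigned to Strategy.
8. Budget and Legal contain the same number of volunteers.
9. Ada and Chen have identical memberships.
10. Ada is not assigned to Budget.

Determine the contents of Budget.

Budget = {Hira}

From (5): Xiulan ∉ Strategy.
From (10): Ada ∉ Budget.
(3) contrapositive: Xiulan ∉ Budget.
(4): Ada matches Xiulan: Ada ∉ Strategy.
(9): Chen matches Ada: Chen ∉ Strategy.
(9): Chen matches Ada: Chen ∉ Budget.
(7) (exactly one): Hira ∈ Strategy.
(6) (disjoint): Hira ∉ Legal.
Suppose Hira ∉ Budget: no assignment then satisfies all the clues, so Hira ∈ Budget.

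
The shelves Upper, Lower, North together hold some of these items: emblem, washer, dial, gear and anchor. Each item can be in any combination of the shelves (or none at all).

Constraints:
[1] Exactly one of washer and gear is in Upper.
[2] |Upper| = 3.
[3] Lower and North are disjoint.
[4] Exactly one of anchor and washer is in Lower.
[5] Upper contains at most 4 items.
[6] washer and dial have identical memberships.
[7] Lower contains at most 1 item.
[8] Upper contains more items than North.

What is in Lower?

Lower = {anchor}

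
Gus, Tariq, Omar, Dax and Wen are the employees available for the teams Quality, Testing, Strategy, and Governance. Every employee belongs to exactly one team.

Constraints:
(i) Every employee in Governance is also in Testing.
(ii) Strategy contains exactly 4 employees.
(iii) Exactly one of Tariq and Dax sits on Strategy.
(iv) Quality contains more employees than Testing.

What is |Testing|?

0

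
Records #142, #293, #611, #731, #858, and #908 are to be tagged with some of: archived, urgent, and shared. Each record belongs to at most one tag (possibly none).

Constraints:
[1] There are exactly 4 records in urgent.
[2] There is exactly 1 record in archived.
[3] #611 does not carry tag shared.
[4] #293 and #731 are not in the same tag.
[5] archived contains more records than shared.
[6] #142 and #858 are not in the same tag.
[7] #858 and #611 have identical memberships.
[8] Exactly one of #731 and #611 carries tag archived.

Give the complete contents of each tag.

archived = {#731}; urgent = {#293, #611, #858, #908}; shared = {}

From (3): #611 ∉ shared.
(7): #858 matches #611: #858 ∉ shared.
Suppose #142 ∈ archived: no assignment then satisfies all the clues, so #142 ∉ archived.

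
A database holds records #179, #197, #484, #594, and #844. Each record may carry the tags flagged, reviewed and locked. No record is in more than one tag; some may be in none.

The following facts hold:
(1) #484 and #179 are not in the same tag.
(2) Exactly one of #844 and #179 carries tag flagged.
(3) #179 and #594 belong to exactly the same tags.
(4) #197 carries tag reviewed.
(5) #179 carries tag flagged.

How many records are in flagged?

2

From (4): #197 ∈ reviewed.
From (5): #179 ∈ flagged.
(1): #484 ∉ flagged.
(2) (exactly one): #844 ∉ flagged.
(3): #594 matches #179: #594 ∈ flagged.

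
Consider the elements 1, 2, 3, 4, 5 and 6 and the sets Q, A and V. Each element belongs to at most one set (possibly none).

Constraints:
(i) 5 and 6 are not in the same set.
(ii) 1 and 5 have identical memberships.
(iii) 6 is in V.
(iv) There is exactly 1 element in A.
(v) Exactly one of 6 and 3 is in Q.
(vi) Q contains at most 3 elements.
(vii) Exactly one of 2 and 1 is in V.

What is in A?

A = {4}

From (iii): 6 ∈ V.
(i): 5 ∉ V.
(ii): 1 matches 5: 1 ∉ V.
(v) (exactly one): 3 ∈ Q.
(vii) (exactly one): 2 ∈ V.
Suppose 1 ∈ A: no assignment then satisfies all the clues, so 1 ∉ A.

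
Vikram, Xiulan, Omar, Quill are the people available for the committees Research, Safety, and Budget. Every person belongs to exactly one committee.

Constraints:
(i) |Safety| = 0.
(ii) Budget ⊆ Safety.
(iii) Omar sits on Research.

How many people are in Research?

4

From (iii): Omar ∈ Research.
(i): Safety already has 0, so the rest are out.
(ii) contrapositive: Vikram ∉ Budget.
(ii) contrapositive: Xiulan ∉ Budget.
(ii) contrapositive: Quill ∉ Budget.
Only one committee left: Vikram ∈ Research.
Only one committee left: Xiulan ∈ Research.
Only one committee left: Quill ∈ Research.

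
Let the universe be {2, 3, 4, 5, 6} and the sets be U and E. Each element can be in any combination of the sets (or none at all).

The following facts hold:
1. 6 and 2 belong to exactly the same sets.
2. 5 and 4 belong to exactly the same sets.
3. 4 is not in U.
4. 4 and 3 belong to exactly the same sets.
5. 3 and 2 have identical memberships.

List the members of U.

U = {}

From (3): 4 ∉ U.
(2): 5 matches 4: 5 ∉ U.
(4): 3 matches 4: 3 ∉ U.
(5): 2 matches 3: 2 ∉ U.
(1): 6 matches 2: 6 ∉ U.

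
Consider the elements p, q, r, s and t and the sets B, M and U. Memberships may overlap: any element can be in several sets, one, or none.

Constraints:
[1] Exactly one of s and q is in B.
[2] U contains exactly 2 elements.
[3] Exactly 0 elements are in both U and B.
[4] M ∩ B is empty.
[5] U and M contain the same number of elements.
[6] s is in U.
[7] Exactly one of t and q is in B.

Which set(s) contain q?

From (6): s ∈ U.
Suppose q ∉ B: no assignment then satisfies all the clues, so q ∈ B.

q: B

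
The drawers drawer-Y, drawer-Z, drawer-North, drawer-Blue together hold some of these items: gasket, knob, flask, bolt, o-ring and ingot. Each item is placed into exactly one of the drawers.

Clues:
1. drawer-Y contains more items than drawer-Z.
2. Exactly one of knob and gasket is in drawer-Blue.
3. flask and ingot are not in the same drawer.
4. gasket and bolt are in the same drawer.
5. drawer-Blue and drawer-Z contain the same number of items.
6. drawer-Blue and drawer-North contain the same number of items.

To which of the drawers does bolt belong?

bolt: drawer-Y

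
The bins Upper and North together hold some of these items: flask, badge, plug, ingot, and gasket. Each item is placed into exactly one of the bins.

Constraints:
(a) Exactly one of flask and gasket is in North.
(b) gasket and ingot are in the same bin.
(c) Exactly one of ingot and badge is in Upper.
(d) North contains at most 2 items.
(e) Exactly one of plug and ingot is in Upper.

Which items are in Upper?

Upper = {badge, flask, plug}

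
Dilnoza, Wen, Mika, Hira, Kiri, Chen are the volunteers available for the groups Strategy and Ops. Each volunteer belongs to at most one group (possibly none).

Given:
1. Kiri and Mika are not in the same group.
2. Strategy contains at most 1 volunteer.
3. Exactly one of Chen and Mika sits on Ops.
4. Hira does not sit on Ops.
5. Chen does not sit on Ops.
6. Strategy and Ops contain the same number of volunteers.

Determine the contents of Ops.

Ops = {Mika}

From (4): Hira ∉ Ops.
From (5): Chen ∉ Ops.
(3) (exactly one): Mika ∈ Ops.
(1): Kiri ∉ Ops.
Suppose Dilnoza ∈ Ops: no assignment then satisfies all the clues, so Dilnoza ∉ Ops.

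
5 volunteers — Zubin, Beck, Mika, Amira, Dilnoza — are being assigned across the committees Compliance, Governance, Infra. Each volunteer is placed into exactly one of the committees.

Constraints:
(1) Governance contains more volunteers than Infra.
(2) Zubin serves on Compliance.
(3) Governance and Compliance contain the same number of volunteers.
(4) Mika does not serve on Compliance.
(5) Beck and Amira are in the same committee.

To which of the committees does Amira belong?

Amira: Governance

From (2): Zubin ∈ Compliance.
From (4): Mika ∉ Compliance.
Suppose Amira ∈ Compliance: no assignment then satisfies all the clues, so Amira ∉ Compliance.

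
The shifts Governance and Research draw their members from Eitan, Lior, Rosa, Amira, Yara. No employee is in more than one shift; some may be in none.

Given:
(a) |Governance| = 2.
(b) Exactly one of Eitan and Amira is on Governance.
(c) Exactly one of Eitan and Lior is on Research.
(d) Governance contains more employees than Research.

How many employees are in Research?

1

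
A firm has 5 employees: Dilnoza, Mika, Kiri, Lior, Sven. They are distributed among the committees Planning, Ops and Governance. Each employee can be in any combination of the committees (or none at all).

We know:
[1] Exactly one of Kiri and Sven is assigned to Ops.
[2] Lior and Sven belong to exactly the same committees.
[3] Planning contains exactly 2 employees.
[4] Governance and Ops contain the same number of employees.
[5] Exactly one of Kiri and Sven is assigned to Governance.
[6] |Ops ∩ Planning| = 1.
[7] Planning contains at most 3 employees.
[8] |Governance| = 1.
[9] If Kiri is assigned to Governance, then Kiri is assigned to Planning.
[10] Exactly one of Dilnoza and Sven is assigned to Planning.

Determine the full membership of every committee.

Planning = {Dilnoza, Kiri}; Ops = {Kiri}; Governance = {Kiri}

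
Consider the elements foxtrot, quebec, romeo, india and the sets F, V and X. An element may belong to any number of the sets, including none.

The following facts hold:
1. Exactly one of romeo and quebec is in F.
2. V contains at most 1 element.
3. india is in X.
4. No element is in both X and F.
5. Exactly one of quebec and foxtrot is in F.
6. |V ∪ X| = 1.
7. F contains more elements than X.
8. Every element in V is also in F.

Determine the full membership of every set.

F = {foxtrot, romeo}; V = {}; X = {india}

From (3): india ∈ X.
(4) (disjoint): india ∉ F.
(8) contrapositive: india ∉ V.
Suppose foxtrot ∉ F: no assignment then satisfies all the clues, so foxtrot ∈ F.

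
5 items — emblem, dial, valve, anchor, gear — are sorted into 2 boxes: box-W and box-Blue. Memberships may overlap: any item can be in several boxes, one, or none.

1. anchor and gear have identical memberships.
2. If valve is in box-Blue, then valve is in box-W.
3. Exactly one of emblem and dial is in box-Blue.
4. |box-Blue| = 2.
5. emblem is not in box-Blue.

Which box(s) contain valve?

From (5): emblem ∉ box-Blue.
(3) (exactly one): dial ∈ box-Blue.
Suppose valve ∉ box-W: no assignment then satisfies all the clues, so valve ∈ box-W.

valve: box-Blue, box-W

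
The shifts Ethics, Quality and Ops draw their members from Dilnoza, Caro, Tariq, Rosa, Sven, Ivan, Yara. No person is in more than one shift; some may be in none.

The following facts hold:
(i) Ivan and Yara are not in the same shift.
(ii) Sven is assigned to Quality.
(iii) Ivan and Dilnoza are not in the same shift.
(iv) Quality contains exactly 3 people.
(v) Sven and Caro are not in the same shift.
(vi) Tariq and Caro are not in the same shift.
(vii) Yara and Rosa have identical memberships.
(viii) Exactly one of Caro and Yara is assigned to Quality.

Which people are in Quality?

Quality = {Rosa, Sven, Yara}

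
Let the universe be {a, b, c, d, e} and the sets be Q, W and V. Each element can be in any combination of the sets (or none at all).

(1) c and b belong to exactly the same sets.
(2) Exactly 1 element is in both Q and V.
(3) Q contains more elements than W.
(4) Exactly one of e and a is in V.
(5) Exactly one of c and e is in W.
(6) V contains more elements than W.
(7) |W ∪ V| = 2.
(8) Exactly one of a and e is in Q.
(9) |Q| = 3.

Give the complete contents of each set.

Q = {b, c, e}; W = {e}; V = {d, e}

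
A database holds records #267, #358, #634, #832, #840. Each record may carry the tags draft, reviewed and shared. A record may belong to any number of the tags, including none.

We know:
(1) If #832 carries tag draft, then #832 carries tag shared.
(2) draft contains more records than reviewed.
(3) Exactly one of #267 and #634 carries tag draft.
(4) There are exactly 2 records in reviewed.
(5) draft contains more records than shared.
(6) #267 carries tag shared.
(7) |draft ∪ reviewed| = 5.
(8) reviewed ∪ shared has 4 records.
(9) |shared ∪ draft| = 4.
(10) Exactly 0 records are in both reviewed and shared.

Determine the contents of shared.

shared = {#267, #832}

From (6): #267 ∈ shared.
Suppose #358 ∈ shared: no assignment then satisfies all the clues, so #358 ∉ shared.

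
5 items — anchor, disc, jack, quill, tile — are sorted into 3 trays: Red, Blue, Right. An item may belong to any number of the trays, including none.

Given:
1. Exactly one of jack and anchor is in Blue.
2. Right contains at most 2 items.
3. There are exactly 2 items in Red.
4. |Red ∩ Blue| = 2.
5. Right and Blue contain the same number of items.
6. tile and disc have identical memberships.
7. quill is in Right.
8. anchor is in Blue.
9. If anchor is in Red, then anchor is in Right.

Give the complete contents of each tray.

Red = {anchor, quill}; Blue = {anchor, quill}; Right = {anchor, quill}

From (7): quill ∈ Right.
From (8): anchor ∈ Blue.
(1) (exactly one): jack ∉ Blue.
Suppose anchor ∉ Red: no assignment then satisfies all the clues, so anchor ∈ Red.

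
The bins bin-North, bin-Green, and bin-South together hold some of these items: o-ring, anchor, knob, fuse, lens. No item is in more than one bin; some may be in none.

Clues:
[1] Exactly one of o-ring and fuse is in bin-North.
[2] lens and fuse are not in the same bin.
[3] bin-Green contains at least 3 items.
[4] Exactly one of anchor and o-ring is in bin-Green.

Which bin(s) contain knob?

knob: bin-Green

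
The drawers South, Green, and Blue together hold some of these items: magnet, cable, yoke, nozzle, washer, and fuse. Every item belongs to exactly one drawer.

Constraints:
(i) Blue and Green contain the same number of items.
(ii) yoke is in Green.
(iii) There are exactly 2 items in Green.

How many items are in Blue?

2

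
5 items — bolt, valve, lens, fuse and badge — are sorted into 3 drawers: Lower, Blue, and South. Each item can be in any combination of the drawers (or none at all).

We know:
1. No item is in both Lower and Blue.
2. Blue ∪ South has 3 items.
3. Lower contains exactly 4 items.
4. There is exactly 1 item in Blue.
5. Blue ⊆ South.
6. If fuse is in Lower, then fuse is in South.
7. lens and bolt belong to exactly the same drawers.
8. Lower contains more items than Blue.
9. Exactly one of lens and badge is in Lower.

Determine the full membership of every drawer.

Lower = {bolt, fuse, lens, valve}; Blue = {badge}; South = {badge, fuse, valve}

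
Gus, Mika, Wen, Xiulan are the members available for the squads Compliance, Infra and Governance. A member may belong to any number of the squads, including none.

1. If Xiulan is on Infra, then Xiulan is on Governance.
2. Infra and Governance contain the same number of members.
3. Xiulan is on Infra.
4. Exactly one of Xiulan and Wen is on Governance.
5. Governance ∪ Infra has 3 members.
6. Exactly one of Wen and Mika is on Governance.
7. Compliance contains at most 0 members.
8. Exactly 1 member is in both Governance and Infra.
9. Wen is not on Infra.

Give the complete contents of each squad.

Compliance = {}; Infra = {Gus, Xiulan}; Governance = {Mika, Xiulan}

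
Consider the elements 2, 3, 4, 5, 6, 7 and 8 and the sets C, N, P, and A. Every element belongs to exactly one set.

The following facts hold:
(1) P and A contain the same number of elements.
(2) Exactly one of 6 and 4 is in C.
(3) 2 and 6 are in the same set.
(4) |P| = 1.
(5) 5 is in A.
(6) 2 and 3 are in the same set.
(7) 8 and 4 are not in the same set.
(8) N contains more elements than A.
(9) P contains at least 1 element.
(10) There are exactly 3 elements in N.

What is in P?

P = {8}

From (5): 5 ∈ A.
Suppose 2 ∈ P: no assignment then satisfies all the clues, so 2 ∉ P.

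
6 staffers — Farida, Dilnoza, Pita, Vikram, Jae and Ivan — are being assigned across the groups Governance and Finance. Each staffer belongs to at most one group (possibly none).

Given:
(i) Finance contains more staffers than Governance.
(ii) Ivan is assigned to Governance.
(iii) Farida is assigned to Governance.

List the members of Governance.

Governance = {Farida, Ivan}

From (ii): Ivan ∈ Governance.
From (iii): Farida ∈ Governance.
Suppose Dilnoza ∈ Governance: no assignment then satisfies all the clues, so Dilnoza ∉ Governance.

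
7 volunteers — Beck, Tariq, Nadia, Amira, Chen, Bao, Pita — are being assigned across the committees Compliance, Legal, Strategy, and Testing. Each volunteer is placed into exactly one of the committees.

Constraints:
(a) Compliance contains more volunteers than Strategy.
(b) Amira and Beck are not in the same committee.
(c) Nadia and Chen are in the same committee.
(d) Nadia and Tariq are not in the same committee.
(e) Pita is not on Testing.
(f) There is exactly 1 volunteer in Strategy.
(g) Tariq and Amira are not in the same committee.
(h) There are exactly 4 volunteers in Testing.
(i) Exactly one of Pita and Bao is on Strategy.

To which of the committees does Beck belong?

From (e): Pita ∉ Testing.
Suppose Beck ∉ Compliance: no assignment then satisfies all the clues, so Beck ∈ Compliance.

Beck: Compliance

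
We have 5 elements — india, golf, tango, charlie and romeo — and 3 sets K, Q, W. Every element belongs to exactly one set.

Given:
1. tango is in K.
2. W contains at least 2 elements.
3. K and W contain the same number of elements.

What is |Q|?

1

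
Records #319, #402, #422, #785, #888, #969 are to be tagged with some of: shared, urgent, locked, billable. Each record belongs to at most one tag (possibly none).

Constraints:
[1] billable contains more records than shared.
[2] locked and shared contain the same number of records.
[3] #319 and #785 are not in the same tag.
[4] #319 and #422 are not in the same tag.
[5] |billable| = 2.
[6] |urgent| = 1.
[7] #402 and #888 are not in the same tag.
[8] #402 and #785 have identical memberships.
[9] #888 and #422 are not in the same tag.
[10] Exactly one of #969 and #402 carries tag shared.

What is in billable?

billable = {#402, #785}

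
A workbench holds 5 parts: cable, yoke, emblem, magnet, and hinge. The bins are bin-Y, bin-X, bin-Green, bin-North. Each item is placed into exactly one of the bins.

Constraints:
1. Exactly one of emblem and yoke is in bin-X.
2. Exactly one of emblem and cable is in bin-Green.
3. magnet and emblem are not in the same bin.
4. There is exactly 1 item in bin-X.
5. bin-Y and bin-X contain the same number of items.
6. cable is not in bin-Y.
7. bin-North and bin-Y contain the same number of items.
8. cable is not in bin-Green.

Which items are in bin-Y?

bin-Y = {magnet}

From (6): cable ∉ bin-Y.
From (8): cable ∉ bin-Green.
(2) (exactly one): emblem ∈ bin-Green.
(3): magnet ∉ bin-Green.
(1) (exactly one): yoke ∈ bin-X.
(4): bin-X already has 1, so the rest are out.
Only one bin left: cable ∈ bin-North.
Suppose magnet ∉ bin-Y: no assignment then satisfies all the clues, so magnet ∈ bin-Y.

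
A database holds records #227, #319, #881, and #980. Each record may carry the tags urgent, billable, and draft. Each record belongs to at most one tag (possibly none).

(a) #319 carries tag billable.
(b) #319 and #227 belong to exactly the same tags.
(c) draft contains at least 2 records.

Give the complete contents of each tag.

urgent = {}; billable = {#227, #319}; draft = {#881, #980}

From (a): #319 ∈ billable.
(b): #227 matches #319: #227 ∉ urgent.
(b): #227 matches #319: #227 ∈ billable.
(c): only 2 candidates remain for draft, so all are in.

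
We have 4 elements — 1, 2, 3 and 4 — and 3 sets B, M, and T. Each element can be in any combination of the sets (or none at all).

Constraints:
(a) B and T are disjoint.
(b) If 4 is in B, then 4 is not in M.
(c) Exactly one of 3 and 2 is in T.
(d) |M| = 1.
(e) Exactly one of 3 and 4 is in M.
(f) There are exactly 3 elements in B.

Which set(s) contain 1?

1: B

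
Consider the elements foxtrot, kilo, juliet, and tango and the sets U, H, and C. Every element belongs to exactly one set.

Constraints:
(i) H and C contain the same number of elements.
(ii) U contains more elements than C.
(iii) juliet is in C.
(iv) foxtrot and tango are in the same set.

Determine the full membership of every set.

U = {foxtrot, tango}; H = {kilo}; C = {juliet}

From (iii): juliet ∈ C.
Suppose foxtrot ∉ U: no assignment then satisfies all the clues, so foxtrot ∈ U.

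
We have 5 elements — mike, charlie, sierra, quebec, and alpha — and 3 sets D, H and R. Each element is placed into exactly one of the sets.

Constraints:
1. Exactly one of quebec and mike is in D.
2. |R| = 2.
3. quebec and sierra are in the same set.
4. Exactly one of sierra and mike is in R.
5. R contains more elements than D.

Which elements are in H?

H = {alpha, charlie}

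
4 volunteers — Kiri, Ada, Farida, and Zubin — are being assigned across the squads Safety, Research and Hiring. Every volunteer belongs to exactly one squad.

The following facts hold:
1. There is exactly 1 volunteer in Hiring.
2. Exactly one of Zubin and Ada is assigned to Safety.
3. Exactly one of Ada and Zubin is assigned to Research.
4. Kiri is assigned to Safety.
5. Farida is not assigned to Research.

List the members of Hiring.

Hiring = {Farida}

From (4): Kiri ∈ Safety.
From (5): Farida ∉ Research.
Suppose Ada ∈ Hiring: no assignment then satisfies all the clues, so Ada ∉ Hiring.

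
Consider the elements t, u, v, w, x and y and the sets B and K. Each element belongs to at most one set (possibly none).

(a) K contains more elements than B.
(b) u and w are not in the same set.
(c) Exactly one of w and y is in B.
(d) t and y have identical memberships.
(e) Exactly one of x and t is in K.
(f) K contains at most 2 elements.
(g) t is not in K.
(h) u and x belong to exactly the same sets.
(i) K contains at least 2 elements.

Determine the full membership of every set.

B = {w}; K = {u, x}

From (g): t ∉ K.
(d): y matches t: y ∉ K.
(e) (exactly one): x ∈ K.
(h): u matches x: u ∉ B.
(h): u matches x: u ∈ K.
(b): w ∉ K.
(f): K already has 2, so the rest are out.
Suppose t ∈ B: no assignment then satisfies all the clues, so t ∉ B.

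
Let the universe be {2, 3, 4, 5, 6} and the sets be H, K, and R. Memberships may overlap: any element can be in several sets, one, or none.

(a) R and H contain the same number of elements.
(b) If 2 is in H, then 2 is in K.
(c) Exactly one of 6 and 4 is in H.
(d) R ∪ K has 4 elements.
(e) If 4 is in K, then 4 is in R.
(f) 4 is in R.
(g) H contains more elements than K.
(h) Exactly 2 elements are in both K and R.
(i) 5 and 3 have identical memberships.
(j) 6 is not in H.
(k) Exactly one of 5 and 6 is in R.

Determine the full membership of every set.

H = {2, 3, 4, 5}; K = {2, 4}; R = {2, 3, 4, 5}

From (f): 4 ∈ R.
From (j): 6 ∉ H.
(c) (exactly one): 4 ∈ H.
Suppose 2 ∉ H: no assignment then satisfies all the clues, so 2 ∈ H.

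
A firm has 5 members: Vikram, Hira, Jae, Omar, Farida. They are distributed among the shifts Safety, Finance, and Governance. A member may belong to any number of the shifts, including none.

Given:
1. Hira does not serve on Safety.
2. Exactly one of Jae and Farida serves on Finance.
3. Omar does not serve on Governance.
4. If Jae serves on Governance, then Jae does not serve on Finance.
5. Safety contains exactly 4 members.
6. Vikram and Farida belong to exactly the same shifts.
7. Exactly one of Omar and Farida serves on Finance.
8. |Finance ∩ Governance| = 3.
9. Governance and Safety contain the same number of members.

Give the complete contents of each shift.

Safety = {Farida, Jae, Omar, Vikram}; Finance = {Farida, Hira, Vikram}; Governance = {Farida, Hira, Jae, Vikram}

From (1): Hira ∉ Safety.
From (3): Omar ∉ Governance.
(5): only 4 candidates remain for Safety, so all are in.
Suppose Vikram ∉ Finance: no assignment then satisfies all the clues, so Vikram ∈ Finance.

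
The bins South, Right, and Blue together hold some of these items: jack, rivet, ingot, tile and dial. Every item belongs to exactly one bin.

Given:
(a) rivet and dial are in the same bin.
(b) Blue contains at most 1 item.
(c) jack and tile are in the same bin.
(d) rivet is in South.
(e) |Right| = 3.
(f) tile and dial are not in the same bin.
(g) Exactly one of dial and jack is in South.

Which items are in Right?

From (d): rivet ∈ South.
(a): dial matches rivet: dial ∈ South.
(e): only 3 candidates remain for Right, so all are in.

Right = {ingot, jack, tile}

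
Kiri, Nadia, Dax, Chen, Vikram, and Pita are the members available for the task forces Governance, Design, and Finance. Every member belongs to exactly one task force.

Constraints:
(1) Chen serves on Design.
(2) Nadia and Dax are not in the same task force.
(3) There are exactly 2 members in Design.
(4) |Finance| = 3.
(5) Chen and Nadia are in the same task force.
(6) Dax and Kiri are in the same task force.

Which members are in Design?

From (1): Chen ∈ Design.
(5): Nadia matches Chen: Nadia ∉ Governance.
(5): Nadia matches Chen: Nadia ∈ Design.
(2): Dax ∉ Design.
(3): Design already has 2, so the rest are out.

Design = {Chen, Nadia}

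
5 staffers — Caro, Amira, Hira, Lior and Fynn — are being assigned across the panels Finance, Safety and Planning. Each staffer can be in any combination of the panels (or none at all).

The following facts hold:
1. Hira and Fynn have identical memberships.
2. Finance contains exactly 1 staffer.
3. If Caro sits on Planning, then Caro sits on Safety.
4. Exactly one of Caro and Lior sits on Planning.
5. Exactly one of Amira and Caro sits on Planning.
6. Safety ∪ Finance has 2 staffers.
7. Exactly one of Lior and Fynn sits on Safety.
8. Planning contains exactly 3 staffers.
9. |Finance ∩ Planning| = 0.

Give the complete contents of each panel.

Finance = {Lior}; Safety = {Caro, Lior}; Planning = {Caro, Fynn, Hira}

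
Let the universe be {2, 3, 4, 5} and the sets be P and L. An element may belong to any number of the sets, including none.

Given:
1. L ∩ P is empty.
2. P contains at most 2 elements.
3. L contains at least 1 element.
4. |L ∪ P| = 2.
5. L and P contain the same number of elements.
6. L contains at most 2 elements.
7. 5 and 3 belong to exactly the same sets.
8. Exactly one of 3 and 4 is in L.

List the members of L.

L = {4}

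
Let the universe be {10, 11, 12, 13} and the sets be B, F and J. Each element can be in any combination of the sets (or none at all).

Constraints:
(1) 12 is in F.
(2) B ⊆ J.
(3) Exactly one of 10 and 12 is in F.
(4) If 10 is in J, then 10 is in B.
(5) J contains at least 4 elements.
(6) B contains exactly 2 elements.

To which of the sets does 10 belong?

10: B, J

From (1): 12 ∈ F.
(3) (exactly one): 10 ∉ F.
(5): only 4 candidates remain for J, so all are in.
(4): 10 ∈ B.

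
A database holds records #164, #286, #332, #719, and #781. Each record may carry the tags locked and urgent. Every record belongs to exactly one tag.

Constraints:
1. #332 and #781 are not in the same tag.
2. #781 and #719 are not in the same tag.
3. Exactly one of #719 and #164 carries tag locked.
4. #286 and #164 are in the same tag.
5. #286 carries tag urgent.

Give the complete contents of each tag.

locked = {#332, #719}; urgent = {#164, #286, #781}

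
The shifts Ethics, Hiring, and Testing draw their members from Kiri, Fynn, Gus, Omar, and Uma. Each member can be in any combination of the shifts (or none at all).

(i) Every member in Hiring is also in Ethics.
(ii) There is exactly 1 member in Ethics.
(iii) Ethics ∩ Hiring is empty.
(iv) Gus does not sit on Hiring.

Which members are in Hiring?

Hiring = {}

From (iv): Gus ∉ Hiring.
Suppose Kiri ∈ Hiring: no assignment then satisfies all the clues, so Kiri ∉ Hiring.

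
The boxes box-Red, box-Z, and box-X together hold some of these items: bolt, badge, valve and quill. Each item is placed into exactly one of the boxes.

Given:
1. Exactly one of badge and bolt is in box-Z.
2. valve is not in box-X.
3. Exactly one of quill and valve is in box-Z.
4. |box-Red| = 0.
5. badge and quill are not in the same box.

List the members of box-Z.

From (2): valve ∉ box-X.
(4): box-Red already has 0, so the rest are out.
Only one box left: valve ∈ box-Z.
(3) (exactly one): quill ∉ box-Z.
Only one box left: quill ∈ box-X.
(5): badge ∉ box-X.
Only one box left: badge ∈ box-Z.
(1) (exactly one): bolt ∉ box-Z.
Only one box left: bolt ∈ box-X.

box-Z = {badge, valve}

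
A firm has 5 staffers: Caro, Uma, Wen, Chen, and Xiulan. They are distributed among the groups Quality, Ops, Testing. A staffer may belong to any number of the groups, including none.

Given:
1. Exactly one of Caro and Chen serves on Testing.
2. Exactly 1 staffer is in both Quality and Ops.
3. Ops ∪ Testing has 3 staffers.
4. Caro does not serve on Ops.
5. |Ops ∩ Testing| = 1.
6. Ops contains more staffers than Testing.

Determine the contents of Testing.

Testing = {Chen}

From (4): Caro ∉ Ops.
Suppose Caro ∈ Testing: no assignment then satisfies all the clues, so Caro ∉ Testing.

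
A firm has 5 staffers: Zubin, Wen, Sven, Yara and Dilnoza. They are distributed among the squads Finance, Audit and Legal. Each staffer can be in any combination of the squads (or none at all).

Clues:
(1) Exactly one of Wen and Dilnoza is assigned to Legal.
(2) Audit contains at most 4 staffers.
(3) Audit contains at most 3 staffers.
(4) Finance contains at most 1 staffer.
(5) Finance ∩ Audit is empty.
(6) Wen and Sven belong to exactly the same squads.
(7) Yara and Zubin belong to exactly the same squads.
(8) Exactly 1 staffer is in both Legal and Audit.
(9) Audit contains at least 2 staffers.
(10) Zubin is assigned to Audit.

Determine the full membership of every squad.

Finance = {}; Audit = {Dilnoza, Yara, Zubin}; Legal = {Dilnoza}

From (10): Zubin ∈ Audit.
(5) (disjoint): Zubin ∉ Finance.
(7): Yara matches Zubin: Yara ∉ Finance.
(7): Yara matches Zubin: Yara ∈ Audit.
Suppose Zubin ∈ Legal: no assignment then satisfies all the clues, so Zubin ∉ Legal.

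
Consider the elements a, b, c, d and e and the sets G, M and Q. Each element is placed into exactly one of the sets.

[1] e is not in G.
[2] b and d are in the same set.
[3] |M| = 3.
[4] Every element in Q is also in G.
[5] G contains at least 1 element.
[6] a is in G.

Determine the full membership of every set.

G = {a, c}; M = {b, d, e}; Q = {}

From (1): e ∉ G.
From (6): a ∈ G.
(4) contrapositive: e ∉ Q.
Only one set left: e ∈ M.
Suppose b ∈ G: no assignment then satisfies all the clues, so b ∉ G.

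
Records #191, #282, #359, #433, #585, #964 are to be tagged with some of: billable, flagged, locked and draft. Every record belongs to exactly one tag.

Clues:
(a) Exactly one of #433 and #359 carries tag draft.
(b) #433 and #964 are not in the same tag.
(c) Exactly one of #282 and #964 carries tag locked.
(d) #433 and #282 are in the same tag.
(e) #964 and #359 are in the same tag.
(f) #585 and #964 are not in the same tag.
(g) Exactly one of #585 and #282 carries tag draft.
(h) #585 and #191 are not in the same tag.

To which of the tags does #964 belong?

#964: locked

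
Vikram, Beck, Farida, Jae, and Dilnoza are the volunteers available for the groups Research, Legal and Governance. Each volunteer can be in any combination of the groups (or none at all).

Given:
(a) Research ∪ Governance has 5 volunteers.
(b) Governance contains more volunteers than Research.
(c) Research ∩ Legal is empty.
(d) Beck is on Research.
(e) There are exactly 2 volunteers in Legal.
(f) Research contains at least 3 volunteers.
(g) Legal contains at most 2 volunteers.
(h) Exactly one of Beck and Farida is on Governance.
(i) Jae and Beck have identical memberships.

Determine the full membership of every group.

Research = {Beck, Farida, Jae}; Legal = {Dilnoza, Vikram}; Governance = {Beck, Dilnoza, Jae, Vikram}

From (d): Beck ∈ Research.
(c) (disjoint): Beck ∉ Legal.
(i): Jae matches Beck: Jae ∈ Research.
(i): Jae matches Beck: Jae ∉ Legal.
Suppose Vikram ∈ Research: no assignment then satisfies all the clues, so Vikram ∉ Research.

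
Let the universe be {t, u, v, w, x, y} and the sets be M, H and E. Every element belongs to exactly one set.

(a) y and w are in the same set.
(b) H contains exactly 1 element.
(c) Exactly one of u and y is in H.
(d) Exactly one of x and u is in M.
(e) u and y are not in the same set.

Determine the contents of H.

H = {u}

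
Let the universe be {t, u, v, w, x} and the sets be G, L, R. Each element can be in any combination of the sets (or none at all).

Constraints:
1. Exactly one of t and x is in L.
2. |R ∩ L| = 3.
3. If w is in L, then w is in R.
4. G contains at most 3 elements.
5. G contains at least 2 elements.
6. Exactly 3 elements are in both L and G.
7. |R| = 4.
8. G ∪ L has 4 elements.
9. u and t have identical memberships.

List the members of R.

R = {t, u, w, x}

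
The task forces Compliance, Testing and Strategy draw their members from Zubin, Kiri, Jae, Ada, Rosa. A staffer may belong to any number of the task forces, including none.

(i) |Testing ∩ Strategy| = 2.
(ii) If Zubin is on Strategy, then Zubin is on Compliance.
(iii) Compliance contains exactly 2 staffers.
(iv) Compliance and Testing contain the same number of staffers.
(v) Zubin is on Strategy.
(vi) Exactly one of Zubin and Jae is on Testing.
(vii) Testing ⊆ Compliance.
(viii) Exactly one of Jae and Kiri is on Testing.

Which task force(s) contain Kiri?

Kiri: Compliance, Strategy, Testing

From (v): Zubin ∈ Strategy.
(ii): Zubin ∈ Compliance.
Suppose Kiri ∉ Compliance: no assignment then satisfies all the clues, so Kiri ∈ Compliance.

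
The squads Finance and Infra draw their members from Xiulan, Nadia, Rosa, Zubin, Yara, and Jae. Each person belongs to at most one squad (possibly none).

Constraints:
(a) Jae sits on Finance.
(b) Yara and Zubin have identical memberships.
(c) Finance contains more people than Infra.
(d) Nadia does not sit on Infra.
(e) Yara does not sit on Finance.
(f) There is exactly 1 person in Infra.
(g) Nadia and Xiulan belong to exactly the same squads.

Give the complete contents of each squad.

From (a): Jae ∈ Finance.
From (d): Nadia ∉ Infra.
From (e): Yara ∉ Finance.
(b): Zubin matches Yara: Zubin ∉ Finance.
(g): Xiulan matches Nadia: Xiulan ∉ Infra.
Suppose Xiulan ∉ Finance: no assignment then satisfies all the clues, so Xiulan ∈ Finance.

Finance = {Jae, Nadia, Xiulan}; Infra = {Rosa}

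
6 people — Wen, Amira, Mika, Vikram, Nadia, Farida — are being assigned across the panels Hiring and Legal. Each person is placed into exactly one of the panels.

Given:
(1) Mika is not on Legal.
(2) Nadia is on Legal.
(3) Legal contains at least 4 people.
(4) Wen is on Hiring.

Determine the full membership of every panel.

From (1): Mika ∉ Legal.
From (2): Nadia ∈ Legal.
From (4): Wen ∈ Hiring.
(3): only 4 candidates remain for Legal, so all are in.
Only one panel left: Mika ∈ Hiring.

Hiring = {Mika, Wen}; Legal = {Amira, Farida, Nadia, Vikram}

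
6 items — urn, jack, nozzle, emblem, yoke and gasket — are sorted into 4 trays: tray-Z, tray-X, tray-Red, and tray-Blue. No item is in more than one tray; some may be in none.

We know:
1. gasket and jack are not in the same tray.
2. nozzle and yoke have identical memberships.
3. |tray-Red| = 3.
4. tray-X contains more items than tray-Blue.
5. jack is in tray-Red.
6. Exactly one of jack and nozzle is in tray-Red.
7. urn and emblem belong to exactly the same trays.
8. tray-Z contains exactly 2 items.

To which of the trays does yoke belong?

yoke: tray-Z

From (5): jack ∈ tray-Red.
(1): gasket ∉ tray-Red.
(6) (exactly one): nozzle ∉ tray-Red.
(2): yoke matches nozzle: yoke ∉ tray-Red.
(3): only 3 candidates remain for tray-Red, so all are in.
Suppose yoke ∉ tray-Z: no assignment then satisfies all the clues, so yoke ∈ tray-Z.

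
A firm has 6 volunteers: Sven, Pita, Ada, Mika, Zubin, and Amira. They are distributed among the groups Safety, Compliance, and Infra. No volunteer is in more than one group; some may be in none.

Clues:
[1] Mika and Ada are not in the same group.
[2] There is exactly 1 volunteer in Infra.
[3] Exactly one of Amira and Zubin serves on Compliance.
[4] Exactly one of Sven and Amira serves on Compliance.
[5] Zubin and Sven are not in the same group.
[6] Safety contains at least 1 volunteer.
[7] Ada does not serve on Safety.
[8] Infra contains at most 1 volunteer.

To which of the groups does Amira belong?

Amira: Compliance

From (7): Ada ∉ Safety.
Suppose Amira ∈ Safety: no assignment then satisfies all the clues, so Amira ∉ Safety.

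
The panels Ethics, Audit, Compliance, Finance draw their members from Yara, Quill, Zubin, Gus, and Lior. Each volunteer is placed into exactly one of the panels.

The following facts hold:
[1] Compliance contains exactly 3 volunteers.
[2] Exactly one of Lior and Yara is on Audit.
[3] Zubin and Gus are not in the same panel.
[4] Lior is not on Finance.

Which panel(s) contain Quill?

Quill: Compliance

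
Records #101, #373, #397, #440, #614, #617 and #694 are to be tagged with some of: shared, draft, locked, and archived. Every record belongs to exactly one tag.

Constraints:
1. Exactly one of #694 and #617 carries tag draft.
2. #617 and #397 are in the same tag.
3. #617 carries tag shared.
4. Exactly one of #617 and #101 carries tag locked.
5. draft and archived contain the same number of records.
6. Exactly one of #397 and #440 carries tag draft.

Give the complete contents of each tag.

shared = {#397, #617}; draft = {#440, #694}; locked = {#101}; archived = {#373, #614}

From (3): #617 ∈ shared.
(1) (exactly one): #694 ∈ draft.
(2): #397 matches #617: #397 ∈ shared.
(4) (exactly one): #101 ∈ locked.
(6) (exactly one): #440 ∈ draft.
Suppose #373 ∈ shared: no assignment then satisfies all the clues, so #373 ∉ shared.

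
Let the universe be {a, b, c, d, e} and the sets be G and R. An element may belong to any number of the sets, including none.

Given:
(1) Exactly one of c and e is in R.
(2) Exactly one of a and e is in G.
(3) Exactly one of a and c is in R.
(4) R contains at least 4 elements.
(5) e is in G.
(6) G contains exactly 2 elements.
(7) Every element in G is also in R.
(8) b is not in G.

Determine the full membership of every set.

From (5): e ∈ G.
From (8): b ∉ G.
(2) (exactly one): a ∉ G.
(7) with e ∈ G: e ∈ R.
(1) (exactly one): c ∉ R.
(3) (exactly one): a ∈ R.
(4): only 4 candidates remain for R, so all are in.
(7) contrapositive: c ∉ G.
(6): only 2 candidates remain for G, so all are in.

G = {d, e}; R = {a, b, d, e}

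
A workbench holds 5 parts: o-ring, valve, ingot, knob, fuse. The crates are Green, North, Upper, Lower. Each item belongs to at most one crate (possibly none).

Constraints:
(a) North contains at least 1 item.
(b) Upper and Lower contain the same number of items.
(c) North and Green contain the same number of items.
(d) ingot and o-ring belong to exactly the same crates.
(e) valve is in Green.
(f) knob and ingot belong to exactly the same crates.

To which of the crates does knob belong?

knob: none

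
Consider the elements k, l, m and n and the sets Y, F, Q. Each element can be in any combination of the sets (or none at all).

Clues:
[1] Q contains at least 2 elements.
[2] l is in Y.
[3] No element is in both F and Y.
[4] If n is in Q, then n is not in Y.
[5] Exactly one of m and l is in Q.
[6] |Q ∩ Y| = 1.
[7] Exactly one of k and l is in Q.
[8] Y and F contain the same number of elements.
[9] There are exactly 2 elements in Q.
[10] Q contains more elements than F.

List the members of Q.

Q = {l, n}

From (2): l ∈ Y.
(3) (disjoint): l ∉ F.
Suppose k ∈ Q: no assignment then satisfies all the clues, so k ∉ Q.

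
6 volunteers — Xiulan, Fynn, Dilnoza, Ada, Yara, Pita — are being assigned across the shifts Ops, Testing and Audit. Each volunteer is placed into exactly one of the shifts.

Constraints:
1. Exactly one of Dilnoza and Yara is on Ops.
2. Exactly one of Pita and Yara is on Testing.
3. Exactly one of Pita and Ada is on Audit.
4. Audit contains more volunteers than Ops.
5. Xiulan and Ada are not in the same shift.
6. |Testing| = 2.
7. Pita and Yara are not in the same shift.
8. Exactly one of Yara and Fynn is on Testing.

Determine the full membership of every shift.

Ops = {Dilnoza}; Testing = {Ada, Yara}; Audit = {Fynn, Pita, Xiulan}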